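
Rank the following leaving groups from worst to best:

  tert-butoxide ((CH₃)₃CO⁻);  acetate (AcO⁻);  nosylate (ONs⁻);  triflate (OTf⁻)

A good leaving group is a weak base: the lower the pKₐ of its conjugate acid, the more readily it departs.
triflate (OTf⁻): pKₐ(CF₃SO₃H (triflic acid)) ≈ -14 — charge spread over three oxygens and a CF₃ group; the premier leaving group in synthesis
nosylate (ONs⁻): pKₐ(p-O₂NC₆H₄SO₃H) ≈ -3.5
acetate (AcO⁻): pKₐ(CH₃COOH) ≈ 4.8 — resonance-stabilised but still a weak base
tert-butoxide ((CH₃)₃CO⁻): pKₐ(t-BuOH) ≈ 18
Reversing gives the worst-to-best order requested.

tert-butoxide ((CH₃)₃CO⁻) < acetate (AcO⁻) < nosylate (ONs⁻) < triflate (OTf⁻)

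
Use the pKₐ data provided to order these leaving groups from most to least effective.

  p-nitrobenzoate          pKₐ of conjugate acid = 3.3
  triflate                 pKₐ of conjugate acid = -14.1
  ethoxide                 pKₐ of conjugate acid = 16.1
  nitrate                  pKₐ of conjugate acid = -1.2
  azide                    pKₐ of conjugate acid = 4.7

Lower conjugate-acid pKₐ ⇒ weaker base ⇒ better leaving group.
Sorting by the given values: triflate (-14.1), nitrate (-1.2), p-nitrobenzoate (3.3), azide (4.7), ethoxide (16.1).

triflate > nitrate > p-nitrobenzoate > azide > ethoxide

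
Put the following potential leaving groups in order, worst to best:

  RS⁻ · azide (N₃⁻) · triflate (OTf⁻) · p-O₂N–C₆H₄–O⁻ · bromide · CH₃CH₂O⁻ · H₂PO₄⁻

A good leaving group is a weak base: the lower the pKₐ of its conjugate acid, the more readily it departs.
triflate (OTf⁻): pKₐ(CF₃SO₃H (triflic acid)) ≈ -14
bromide: pKₐ(HBr) ≈ -9 — weak base; good leaving group
H₂PO₄⁻: pKₐ(H₃PO₄) ≈ 2.1
azide (N₃⁻): pKₐ(HN₃) ≈ 4.7 — linear, resonance-stabilised
p-O₂N–C₆H₄–O⁻: pKₐ(p-nitrophenol) ≈ 7.2 — nitro group delocalises the charge; the classic chromogenic LG
RS⁻: pKₐ(RSH (a thiol)) ≈ 10.5
CH₃CH₂O⁻: pKₐ(CH₃CH₂OH) ≈ 16 — strong base; alkoxides do not leave unassisted
Reversing gives the worst-to-best order requested.

CH₃CH₂O⁻ < RS⁻ < p-O₂N–C₆H₄–O⁻ < azide (N₃⁻) < H₂PO₄⁻ < bromide < triflate (OTf⁻)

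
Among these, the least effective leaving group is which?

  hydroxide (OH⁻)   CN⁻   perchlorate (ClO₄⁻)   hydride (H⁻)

A good leaving group is a weak base: the lower the pKₐ of its conjugate acid, the more readily it departs.
perchlorate (ClO₄⁻): pKₐ(HClO₄) ≈ -10
CN⁻: pKₐ(HCN) ≈ 9.2
hydroxide (OH⁻): pKₐ(H₂O) ≈ 15.7
hydride (H⁻): pKₐ(H₂) ≈ 36

hydride (H⁻)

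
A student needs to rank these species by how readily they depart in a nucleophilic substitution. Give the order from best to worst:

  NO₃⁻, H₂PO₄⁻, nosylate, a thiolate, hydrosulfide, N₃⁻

Rank by basicity of the departing species: weakest base leaves most easily.
nosylate: pKₐ(p-O₂NC₆H₄SO₃H) ≈ -3.5
NO₃⁻: pKₐ(HNO₃) ≈ -1.3
H₂PO₄⁻: pKₐ(H₃PO₄) ≈ 2.1
N₃⁻: pKₐ(HN₃) ≈ 4.7
hydrosulfide: pKₐ(H₂S) ≈ 7
a thiolate: pKₐ(RSH (a thiol)) ≈ 10.5

nosylate > NO₃⁻ > H₂PO₄⁻ > N₃⁻ > hydrosulfide > a thiolate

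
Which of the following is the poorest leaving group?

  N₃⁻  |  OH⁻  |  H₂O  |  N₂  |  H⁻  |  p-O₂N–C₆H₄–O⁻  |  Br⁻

H⁻

Leaving-group ability tracks the stability of the departed species; conjugate-acid pKₐ is the usual yardstick (lower pKₐ → better LG).
N₂: no meaningful conjugate acid; N₂ departs as an exceptionally stable neutral molecule
Br⁻: pKₐ(HBr) ≈ -9
H₂O: pKₐ(H₃O⁺) ≈ -1.7
N₃⁻: pKₐ(HN₃) ≈ 4.7
p-O₂N–C₆H₄–O⁻: pKₐ(p-nitrophenol) ≈ 7.2
OH⁻: pKₐ(H₂O) ≈ 15.7
H⁻: pKₐ(H₂) ≈ 36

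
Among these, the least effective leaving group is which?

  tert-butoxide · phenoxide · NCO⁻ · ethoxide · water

tert-butoxide

water: pKₐ(H₃O⁺) ≈ -1.7
NCO⁻: pKₐ(HOCN) ≈ 3.5
phenoxide: pKₐ(C₆H₅OH (phenol)) ≈ 10
ethoxide: pKₐ(CH₃CH₂OH) ≈ 16
tert-butoxide: pKₐ(t-BuOH) ≈ 18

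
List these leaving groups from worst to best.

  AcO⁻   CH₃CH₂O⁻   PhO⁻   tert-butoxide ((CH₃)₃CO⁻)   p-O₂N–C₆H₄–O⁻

tert-butoxide ((CH₃)₃CO⁻) < CH₃CH₂O⁻ < PhO⁻ < p-O₂N–C₆H₄–O⁻ < AcO⁻

Rank by basicity of the departing species: weakest base leaves most easily.
AcO⁻: pKₐ(CH₃COOH) ≈ 4.8
p-O₂N–C₆H₄–O⁻: pKₐ(p-nitrophenol) ≈ 7.2
PhO⁻: pKₐ(C₆H₅OH (phenol)) ≈ 10
CH₃CH₂O⁻: pKₐ(CH₃CH₂OH) ≈ 16
tert-butoxide ((CH₃)₃CO⁻): pKₐ(t-BuOH) ≈ 18
Reversing gives the worst-to-best order requested.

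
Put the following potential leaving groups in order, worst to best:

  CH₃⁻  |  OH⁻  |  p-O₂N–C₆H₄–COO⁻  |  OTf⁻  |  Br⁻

CH₃⁻ < OH⁻ < p-O₂N–C₆H₄–COO⁻ < Br⁻ < OTf⁻

A good leaving group is a weak base: the lower the pKₐ of its conjugate acid, the more readily it departs.
OTf⁻: pKₐ(CF₃SO₃H (triflic acid)) ≈ -14
Br⁻: pKₐ(HBr) ≈ -9 — weak base; good leaving group
p-O₂N–C₆H₄–COO⁻: pKₐ(p-nitrobenzoic acid) ≈ 3.4 — electron-withdrawing nitro group stabilises the carboxylate
OH⁻: pKₐ(H₂O) ≈ 15.7 — strong base; essentially never leaves without prior activation
CH₃⁻: pKₐ(CH₄) ≈ 48 — unstabilised carbanion; the worst conceivable leaving group
Reversing gives the worst-to-best order requested.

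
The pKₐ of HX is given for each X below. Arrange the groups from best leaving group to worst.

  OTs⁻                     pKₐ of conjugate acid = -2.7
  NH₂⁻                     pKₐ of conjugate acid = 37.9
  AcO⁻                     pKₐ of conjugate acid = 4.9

OTs⁻ > AcO⁻ > NH₂⁻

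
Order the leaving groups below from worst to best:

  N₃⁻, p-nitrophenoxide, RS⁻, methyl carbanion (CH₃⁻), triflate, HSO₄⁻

methyl carbanion (CH₃⁻) < RS⁻ < p-nitrophenoxide < N₃⁻ < HSO₄⁻ < triflate

Leaving-group ability tracks the stability of the departed species; conjugate-acid pKₐ is the usual yardstick (lower pKₐ → better LG).
triflate: pKₐ(CF₃SO₃H (triflic acid)) ≈ -14
HSO₄⁻: pKₐ(H₂SO₄) ≈ -3
N₃⁻: pKₐ(HN₃) ≈ 4.7
p-nitrophenoxide: pKₐ(p-nitrophenol) ≈ 7.2
RS⁻: pKₐ(RSH (a thiol)) ≈ 10.5
methyl carbanion (CH₃⁻): pKₐ(CH₄) ≈ 48
Reversing gives the worst-to-best order requested.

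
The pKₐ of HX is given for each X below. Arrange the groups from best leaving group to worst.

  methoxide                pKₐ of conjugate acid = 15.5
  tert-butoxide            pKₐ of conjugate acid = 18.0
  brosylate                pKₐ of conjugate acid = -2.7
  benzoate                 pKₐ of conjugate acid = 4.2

brosylate > benzoate > methoxide > tert-butoxide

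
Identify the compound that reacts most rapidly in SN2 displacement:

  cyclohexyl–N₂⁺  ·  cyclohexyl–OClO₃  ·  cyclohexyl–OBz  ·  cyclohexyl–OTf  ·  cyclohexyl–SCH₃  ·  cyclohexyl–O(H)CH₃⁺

cyclohexyl–N₂⁺

Same R in every case — rank the leaving groups.
A good leaving group is a weak base: the lower the pKₐ of its conjugate acid, the more readily it departs.
cyclohexyl–N₂⁺ loses N₂: no meaningful conjugate acid; N₂ departs as an exceptionally stable neutral molecule
cyclohexyl–OTf loses OTf⁻: pKₐ(CF₃SO₃H (triflic acid)) ≈ -14
cyclohexyl–OClO₃ loses ClO₄⁻: pKₐ(HClO₄) ≈ -10
cyclohexyl–O(H)CH₃⁺ loses R'OH: pKₐ(R'OH₂⁺) ≈ -2.4
cyclohexyl–OBz loses PhCOO⁻: pKₐ(C₆H₅COOH) ≈ 4.2
cyclohexyl–SCH₃ loses RS⁻: pKₐ(RSH (a thiol)) ≈ 10.5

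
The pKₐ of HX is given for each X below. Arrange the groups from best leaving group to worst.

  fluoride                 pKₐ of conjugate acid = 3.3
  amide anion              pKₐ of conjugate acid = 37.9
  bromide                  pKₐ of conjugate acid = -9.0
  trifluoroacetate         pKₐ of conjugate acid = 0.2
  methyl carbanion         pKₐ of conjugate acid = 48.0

bromide > trifluoroacetate > fluoride > amide anion > methyl carbanion

Lower conjugate-acid pKₐ ⇒ weaker base ⇒ better leaving group.
Sorting by the given values: bromide (-9.0), trifluoroacetate (0.2), fluoride (3.3), amide anion (37.9), methyl carbanion (48.0).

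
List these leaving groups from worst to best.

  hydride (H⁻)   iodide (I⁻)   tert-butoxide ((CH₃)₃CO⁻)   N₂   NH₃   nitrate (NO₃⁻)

hydride (H⁻) < tert-butoxide ((CH₃)₃CO⁻) < NH₃ < nitrate (NO₃⁻) < iodide (I⁻) < N₂

The more stable X⁻ (or X) is on its own — i.e. the weaker a base it is — the better a leaving group it makes.
N₂: no meaningful conjugate acid; N₂ departs as an exceptionally stable neutral molecule
iodide (I⁻): pKₐ(HI) ≈ -10
nitrate (NO₃⁻): pKₐ(HNO₃) ≈ -1.3
NH₃: pKₐ(NH₄⁺) ≈ 9.2
tert-butoxide ((CH₃)₃CO⁻): pKₐ(t-BuOH) ≈ 18
hydride (H⁻): pKₐ(H₂) ≈ 36
Listed from poorest to best leaving group as asked.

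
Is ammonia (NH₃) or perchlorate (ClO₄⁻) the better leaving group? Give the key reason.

perchlorate (ClO₄⁻) is the better leaving group.
pKₐ(HClO₄) ≈ -10 versus pKₐ(NH₄⁺) ≈ 9.2: perchlorate (ClO₄⁻) is the much weaker base.
Extremely weak base; rarely used for safety reasons.

perchlorate (ClO₄⁻)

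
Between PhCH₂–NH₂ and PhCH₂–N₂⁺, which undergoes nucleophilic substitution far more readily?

PhCH₂–N₂⁺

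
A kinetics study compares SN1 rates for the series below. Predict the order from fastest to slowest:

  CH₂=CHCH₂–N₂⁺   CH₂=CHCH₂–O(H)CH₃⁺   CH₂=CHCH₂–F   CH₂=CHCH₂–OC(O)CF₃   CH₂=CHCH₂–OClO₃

Same R in every case — rank the leaving groups.
A good leaving group is a weak base: the lower the pKₐ of its conjugate acid, the more readily it departs.
CH₂=CHCH₂–N₂⁺ loses N₂: no meaningful conjugate acid; N₂ departs as an exceptionally stable neutral molecule
CH₂=CHCH₂–OClO₃ loses ClO₄⁻: pKₐ(HClO₄) ≈ -10
CH₂=CHCH₂–O(H)CH₃⁺ loses R'OH: pKₐ(R'OH₂⁺) ≈ -2.4
CH₂=CHCH₂–OC(O)CF₃ loses CF₃COO⁻: pKₐ(CF₃COOH) ≈ 0.2
CH₂=CHCH₂–F loses F⁻: pKₐ(HF) ≈ 3.2

CH₂=CHCH₂–N₂⁺ > CH₂=CHCH₂–OClO₃ > CH₂=CHCH₂–O(H)CH₃⁺ > CH₂=CHCH₂–OC(O)CF₃ > CH₂=CHCH₂–F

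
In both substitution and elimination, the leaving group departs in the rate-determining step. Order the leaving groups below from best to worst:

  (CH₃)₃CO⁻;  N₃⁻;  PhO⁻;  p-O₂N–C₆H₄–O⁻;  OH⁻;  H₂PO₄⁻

Leaving-group ability tracks the stability of the departed species; conjugate-acid pKₐ is the usual yardstick (lower pKₐ → better LG).
H₂PO₄⁻: pKₐ(H₃PO₄) ≈ 2.1 — moderate base; biological leaving group after further activation
N₃⁻: pKₐ(HN₃) ≈ 4.7 — linear, resonance-stabilised
p-O₂N–C₆H₄–O⁻: pKₐ(p-nitrophenol) ≈ 7.2
PhO⁻: pKₐ(C₆H₅OH (phenol)) ≈ 10 — resonance into the ring helps, but still a poor LG
OH⁻: pKₐ(H₂O) ≈ 15.7
(CH₃)₃CO⁻: pKₐ(t-BuOH) ≈ 18 — bulky, strongly basic alkoxide

H₂PO₄⁻ > N₃⁻ > p-O₂N–C₆H₄–O⁻ > PhO⁻ > OH⁻ > (CH₃)₃CO⁻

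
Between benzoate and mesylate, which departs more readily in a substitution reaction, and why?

mesylate

mesylate is the better leaving group.
pKₐ(CH₃SO₃H (MsOH)) ≈ -1.9 versus pKₐ(C₆H₅COOH) ≈ 4.2: mesylate is the much weaker base.
Resonance-delocalised alkanesulfonate.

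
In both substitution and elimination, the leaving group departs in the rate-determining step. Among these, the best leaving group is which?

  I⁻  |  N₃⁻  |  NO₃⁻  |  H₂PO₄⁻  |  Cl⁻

Rank by basicity of the departing species: weakest base leaves most easily.
I⁻: pKₐ(HI) ≈ -10
Cl⁻: pKₐ(HCl) ≈ -7
NO₃⁻: pKₐ(HNO₃) ≈ -1.3
H₂PO₄⁻: pKₐ(H₃PO₄) ≈ 2.1
N₃⁻: pKₐ(HN₃) ≈ 4.7

I⁻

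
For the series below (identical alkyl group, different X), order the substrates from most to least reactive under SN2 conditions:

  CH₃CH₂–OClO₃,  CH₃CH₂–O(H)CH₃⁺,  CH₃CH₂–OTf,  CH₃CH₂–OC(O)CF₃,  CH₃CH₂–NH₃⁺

CH₃CH₂–OTf > CH₃CH₂–OClO₃ > CH₃CH₂–O(H)CH₃⁺ > CH₃CH₂–OC(O)CF₃ > CH₃CH₂–NH₃⁺

Same R in every case — rank the leaving groups.
Rank by basicity of the departing species: weakest base leaves most easily.
CH₃CH₂–OTf loses OTf⁻: pKₐ(CF₃SO₃H (triflic acid)) ≈ -14
CH₃CH₂–OClO₃ loses ClO₄⁻: pKₐ(HClO₄) ≈ -10
CH₃CH₂–O(H)CH₃⁺ loses R'OH: pKₐ(R'OH₂⁺) ≈ -2.4
CH₃CH₂–OC(O)CF₃ loses CF₃COO⁻: pKₐ(CF₃COOH) ≈ 0.2
CH₃CH₂–NH₃⁺ loses NH₃: pKₐ(NH₄⁺) ≈ 9.2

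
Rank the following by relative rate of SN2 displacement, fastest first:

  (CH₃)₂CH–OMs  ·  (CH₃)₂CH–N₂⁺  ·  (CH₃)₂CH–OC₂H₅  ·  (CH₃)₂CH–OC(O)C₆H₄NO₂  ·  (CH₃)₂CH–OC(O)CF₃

(CH₃)₂CH–N₂⁺ > (CH₃)₂CH–OMs > (CH₃)₂CH–OC(O)CF₃ > (CH₃)₂CH–OC(O)C₆H₄NO₂ > (CH₃)₂CH–OC₂H₅

Identical carbon frameworks mean the comparison reduces to leaving-group quality.
Leaving-group ability tracks the stability of the departed species; conjugate-acid pKₐ is the usual yardstick (lower pKₐ → better LG).
(CH₃)₂CH–N₂⁺ loses N₂: no meaningful conjugate acid; N₂ departs as an exceptionally stable neutral molecule
(CH₃)₂CH–OMs loses OMs⁻: pKₐ(CH₃SO₃H (MsOH)) ≈ -1.9
(CH₃)₂CH–OC(O)CF₃ loses CF₃COO⁻: pKₐ(CF₃COOH) ≈ 0.2
(CH₃)₂CH–OC(O)C₆H₄NO₂ loses p-O₂N–C₆H₄–COO⁻: pKₐ(p-nitrobenzoic acid) ≈ 3.4
(CH₃)₂CH–OC₂H₅ loses CH₃CH₂O⁻: pKₐ(CH₃CH₂OH) ≈ 16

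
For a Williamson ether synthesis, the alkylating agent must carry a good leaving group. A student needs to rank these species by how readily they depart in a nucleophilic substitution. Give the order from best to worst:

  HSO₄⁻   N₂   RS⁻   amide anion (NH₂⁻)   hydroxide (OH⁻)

N₂ > HSO₄⁻ > RS⁻ > hydroxide (OH⁻) > amide anion (NH₂⁻)

The more stable X⁻ (or X) is on its own — i.e. the weaker a base it is — the better a leaving group it makes.
N₂: no meaningful conjugate acid; N₂ departs as an exceptionally stable neutral molecule
HSO₄⁻: pKₐ(H₂SO₄) ≈ -3
RS⁻: pKₐ(RSH (a thiol)) ≈ 10.5
hydroxide (OH⁻): pKₐ(H₂O) ≈ 15.7
amide anion (NH₂⁻): pKₐ(NH₃) ≈ 38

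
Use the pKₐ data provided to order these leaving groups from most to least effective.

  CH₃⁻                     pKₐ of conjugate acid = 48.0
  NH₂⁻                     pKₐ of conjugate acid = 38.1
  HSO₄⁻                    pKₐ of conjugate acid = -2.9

Lower conjugate-acid pKₐ ⇒ weaker base ⇒ better leaving group.
Sorting by the given values: HSO₄⁻ (-2.9), NH₂⁻ (38.1), CH₃⁻ (48.0).

HSO₄⁻ > NH₂⁻ > CH₃⁻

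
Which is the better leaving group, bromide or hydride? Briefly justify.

bromide is the better leaving group.
pKₐ(HBr) ≈ -9 versus pKₐ(H₂) ≈ 36: bromide is the much weaker base.
Weak base; good leaving group.

bromide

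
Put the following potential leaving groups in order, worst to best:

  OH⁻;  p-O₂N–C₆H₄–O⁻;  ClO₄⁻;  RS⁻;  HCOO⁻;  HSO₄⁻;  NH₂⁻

ClO₄⁻: pKₐ(HClO₄) ≈ -10
HSO₄⁻: pKₐ(H₂SO₄) ≈ -3
HCOO⁻: pKₐ(HCOOH) ≈ 3.8
p-O₂N–C₆H₄–O⁻: pKₐ(p-nitrophenol) ≈ 7.2
RS⁻: pKₐ(RSH (a thiol)) ≈ 10.5
OH⁻: pKₐ(H₂O) ≈ 15.7
NH₂⁻: pKₐ(NH₃) ≈ 38
The question asks for worst first, so the sequence is read in increasing leaving-group ability.

NH₂⁻ < OH⁻ < RS⁻ < p-O₂N–C₆H₄–O⁻ < HCOO⁻ < HSO₄⁻ < ClO₄⁻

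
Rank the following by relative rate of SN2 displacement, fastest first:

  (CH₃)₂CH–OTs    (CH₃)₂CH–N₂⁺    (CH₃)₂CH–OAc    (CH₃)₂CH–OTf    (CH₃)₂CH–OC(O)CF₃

(CH₃)₂CH–N₂⁺ > (CH₃)₂CH–OTf > (CH₃)₂CH–OTs > (CH₃)₂CH–OC(O)CF₃ > (CH₃)₂CH–OAc

With the same alkyl group throughout, only the leaving group differentiates the rates.
The more stable X⁻ (or X) is on its own — i.e. the weaker a base it is — the better a leaving group it makes.
(CH₃)₂CH–N₂⁺ loses N₂: no meaningful conjugate acid; N₂ departs as an exceptionally stable neutral molecule
(CH₃)₂CH–OTf loses OTf⁻: pKₐ(CF₃SO₃H (triflic acid)) ≈ -14
(CH₃)₂CH–OTs loses OTs⁻: pKₐ(p-CH₃C₆H₄SO₃H (TsOH)) ≈ -2.8
(CH₃)₂CH–OC(O)CF₃ loses CF₃COO⁻: pKₐ(CF₃COOH) ≈ 0.2
(CH₃)₂CH–OAc loses AcO⁻: pKₐ(CH₃COOH) ≈ 4.8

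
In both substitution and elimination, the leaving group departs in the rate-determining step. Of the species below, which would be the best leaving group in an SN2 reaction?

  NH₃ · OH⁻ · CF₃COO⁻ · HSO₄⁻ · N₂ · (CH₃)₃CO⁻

N₂

N₂: no meaningful conjugate acid; N₂ departs as an exceptionally stable neutral molecule
HSO₄⁻: pKₐ(H₂SO₄) ≈ -3
CF₃COO⁻: pKₐ(CF₃COOH) ≈ 0.2
NH₃: pKₐ(NH₄⁺) ≈ 9.2
OH⁻: pKₐ(H₂O) ≈ 15.7
(CH₃)₃CO⁻: pKₐ(t-BuOH) ≈ 18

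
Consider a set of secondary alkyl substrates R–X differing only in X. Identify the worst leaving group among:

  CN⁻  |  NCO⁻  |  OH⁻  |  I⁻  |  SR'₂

OH⁻

I⁻: pKₐ(HI) ≈ -10
SR'₂: pKₐ(R'₂SH⁺) ≈ -7
NCO⁻: pKₐ(HOCN) ≈ 3.5
CN⁻: pKₐ(HCN) ≈ 9.2
OH⁻: pKₐ(H₂O) ≈ 15.7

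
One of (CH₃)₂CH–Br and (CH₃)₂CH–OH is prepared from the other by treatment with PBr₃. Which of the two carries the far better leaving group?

From (CH₃)₂CH–OH the departing group would be OH⁻ (pKₐ(H₂O) ≈ 15.7). Strong base; essentially never leaves without prior activation.
From (CH₃)₂CH–Br the leaving group is Br⁻ (pKₐ(HBr) ≈ -9). Weak base; good leaving group.
Treatment with PBr₃ works by replacing the hydroxyl with bromide, making (CH₃)₂CH–Br enormously more reactive.

(CH₃)₂CH–Br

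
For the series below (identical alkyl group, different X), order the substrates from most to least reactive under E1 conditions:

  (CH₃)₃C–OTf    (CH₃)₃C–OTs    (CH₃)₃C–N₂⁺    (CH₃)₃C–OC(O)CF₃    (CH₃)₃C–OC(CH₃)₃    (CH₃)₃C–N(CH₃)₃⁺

Identical carbon frameworks mean the comparison reduces to leaving-group quality.
Leaving-group ability tracks the stability of the departed species; conjugate-acid pKₐ is the usual yardstick (lower pKₐ → better LG).
(CH₃)₃C–N₂⁺ loses N₂: no meaningful conjugate acid; N₂ departs as an exceptionally stable neutral molecule
(CH₃)₃C–OTf loses OTf⁻: pKₐ(CF₃SO₃H (triflic acid)) ≈ -14
(CH₃)₃C–OTs loses OTs⁻: pKₐ(p-CH₃C₆H₄SO₃H (TsOH)) ≈ -2.8
(CH₃)₃C–OC(O)CF₃ loses CF₃COO⁻: pKₐ(CF₃COOH) ≈ 0.2
(CH₃)₃C–N(CH₃)₃⁺ loses NR'₃: pKₐ(R'₃NH⁺) ≈ 10.7
(CH₃)₃C–OC(CH₃)₃ loses (CH₃)₃CO⁻: pKₐ(t-BuOH) ≈ 18

(CH₃)₃C–N₂⁺ > (CH₃)₃C–OTf > (CH₃)₃C–OTs > (CH₃)₃C–OC(O)CF₃ > (CH₃)₃C–N(CH₃)₃⁺ > (CH₃)₃C–OC(CH₃)₃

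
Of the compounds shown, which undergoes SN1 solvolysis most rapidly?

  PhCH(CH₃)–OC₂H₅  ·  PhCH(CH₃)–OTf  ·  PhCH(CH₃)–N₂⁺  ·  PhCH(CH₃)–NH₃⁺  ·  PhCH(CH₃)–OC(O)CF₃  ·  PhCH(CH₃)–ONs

PhCH(CH₃)–N₂⁺

With the same alkyl group throughout, only the leaving group differentiates the rates.
The more stable X⁻ (or X) is on its own — i.e. the weaker a base it is — the better a leaving group it makes.
PhCH(CH₃)–N₂⁺ loses N₂: no meaningful conjugate acid; N₂ departs as an exceptionally stable neutral molecule
PhCH(CH₃)–OTf loses OTf⁻: pKₐ(CF₃SO₃H (triflic acid)) ≈ -14
PhCH(CH₃)–ONs loses ONs⁻: pKₐ(p-O₂NC₆H₄SO₃H) ≈ -3.5
PhCH(CH₃)–OC(O)CF₃ loses CF₃COO⁻: pKₐ(CF₃COOH) ≈ 0.2
PhCH(CH₃)–NH₃⁺ loses NH₃: pKₐ(NH₄⁺) ≈ 9.2
PhCH(CH₃)–OC₂H₅ loses CH₃CH₂O⁻: pKₐ(CH₃CH₂OH) ≈ 16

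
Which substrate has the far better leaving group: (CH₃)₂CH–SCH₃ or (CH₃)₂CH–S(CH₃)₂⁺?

(CH₃)₂CH–S(CH₃)₂⁺

From (CH₃)₂CH–SCH₃ the departing group would be RS⁻ (pKₐ(RSH (a thiol)) ≈ 10.5). Moderately basic; rarely leaves without activation.
From (CH₃)₂CH–S(CH₃)₂⁺ the leaving group is SR'₂ (pKₐ(R'₂SH⁺) ≈ -7). Neutral; leaves from a sulfonium salt (R–SR'₂⁺).
(In practice (CH₃)₂CH–S(CH₃)₂⁺ is made from (CH₃)₂CH–SCH₃ by S-methylation with CH₃I, allowing neutral dimethyl sulfide, rather than methanethiolate, to depart.)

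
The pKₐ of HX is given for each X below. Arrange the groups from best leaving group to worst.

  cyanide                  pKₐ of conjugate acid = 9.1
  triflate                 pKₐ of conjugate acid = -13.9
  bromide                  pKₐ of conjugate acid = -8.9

triflate > bromide > cyanide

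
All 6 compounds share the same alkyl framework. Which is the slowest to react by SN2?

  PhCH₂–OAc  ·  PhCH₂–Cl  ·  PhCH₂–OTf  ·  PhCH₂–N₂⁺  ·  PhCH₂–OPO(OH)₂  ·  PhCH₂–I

PhCH₂–OAc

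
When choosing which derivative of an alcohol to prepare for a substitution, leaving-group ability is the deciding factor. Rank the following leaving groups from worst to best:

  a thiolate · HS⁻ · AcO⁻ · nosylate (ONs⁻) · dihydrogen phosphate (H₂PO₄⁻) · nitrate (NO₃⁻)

a thiolate < HS⁻ < AcO⁻ < dihydrogen phosphate (H₂PO₄⁻) < nitrate (NO₃⁻) < nosylate (ONs⁻)

Leaving-group ability tracks the stability of the departed species; conjugate-acid pKₐ is the usual yardstick (lower pKₐ → better LG).
nosylate (ONs⁻): pKₐ(p-O₂NC₆H₄SO₃H) ≈ -3.5
nitrate (NO₃⁻): pKₐ(HNO₃) ≈ -1.3
dihydrogen phosphate (H₂PO₄⁻): pKₐ(H₃PO₄) ≈ 2.1
AcO⁻: pKₐ(CH₃COOH) ≈ 4.8
HS⁻: pKₐ(H₂S) ≈ 7
a thiolate: pKₐ(RSH (a thiol)) ≈ 10.5
Listed from poorest to best leaving group as asked.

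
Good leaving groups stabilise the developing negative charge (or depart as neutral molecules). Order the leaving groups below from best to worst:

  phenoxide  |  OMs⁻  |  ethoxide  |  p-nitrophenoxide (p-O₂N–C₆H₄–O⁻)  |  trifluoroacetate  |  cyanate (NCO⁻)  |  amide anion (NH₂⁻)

The more stable X⁻ (or X) is on its own — i.e. the weaker a base it is — the better a leaving group it makes.
OMs⁻: pKₐ(CH₃SO₃H (MsOH)) ≈ -1.9
trifluoroacetate: pKₐ(CF₃COOH) ≈ 0.2
cyanate (NCO⁻): pKₐ(HOCN) ≈ 3.5
p-nitrophenoxide (p-O₂N–C₆H₄–O⁻): pKₐ(p-nitrophenol) ≈ 7.2
phenoxide: pKₐ(C₆H₅OH (phenol)) ≈ 10
ethoxide: pKₐ(CH₃CH₂OH) ≈ 16
amide anion (NH₂⁻): pKₐ(NH₃) ≈ 38

OMs⁻ > trifluoroacetate > cyanate (NCO⁻) > p-nitrophenoxide (p-O₂N–C₆H₄–O⁻) > phenoxide > ethoxide > amide anion (NH₂⁻)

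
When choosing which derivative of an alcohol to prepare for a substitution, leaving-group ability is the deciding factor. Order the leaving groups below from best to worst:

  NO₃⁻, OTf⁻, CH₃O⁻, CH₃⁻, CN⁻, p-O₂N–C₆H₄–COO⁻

A good leaving group is a weak base: the lower the pKₐ of its conjugate acid, the more readily it departs.
OTf⁻: pKₐ(CF₃SO₃H (triflic acid)) ≈ -14
NO₃⁻: pKₐ(HNO₃) ≈ -1.3
p-O₂N–C₆H₄–COO⁻: pKₐ(p-nitrobenzoic acid) ≈ 3.4
CN⁻: pKₐ(HCN) ≈ 9.2
CH₃O⁻: pKₐ(CH₃OH) ≈ 15.5
CH₃⁻: pKₐ(CH₄) ≈ 48

OTf⁻ > NO₃⁻ > p-O₂N–C₆H₄–COO⁻ > CN⁻ > CH₃O⁻ > CH₃⁻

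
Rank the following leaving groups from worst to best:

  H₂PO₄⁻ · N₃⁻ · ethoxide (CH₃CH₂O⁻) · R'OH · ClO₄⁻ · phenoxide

Leaving-group ability tracks the stability of the departed species; conjugate-acid pKₐ is the usual yardstick (lower pKₐ → better LG).
ClO₄⁻: pKₐ(HClO₄) ≈ -10 — extremely weak base; rarely used for safety reasons
R'OH: pKₐ(R'OH₂⁺) ≈ -2.4
H₂PO₄⁻: pKₐ(H₃PO₄) ≈ 2.1
N₃⁻: pKₐ(HN₃) ≈ 4.7 — linear, resonance-stabilised
phenoxide: pKₐ(C₆H₅OH (phenol)) ≈ 10 — resonance into the ring helps, but still a poor LG
ethoxide (CH₃CH₂O⁻): pKₐ(CH₃CH₂OH) ≈ 16 — strong base; alkoxides do not leave unassisted
The question asks for worst first, so the sequence is read in increasing leaving-group ability.

ethoxide (CH₃CH₂O⁻) < phenoxide < N₃⁻ < H₂PO₄⁻ < R'OH < ClO₄⁻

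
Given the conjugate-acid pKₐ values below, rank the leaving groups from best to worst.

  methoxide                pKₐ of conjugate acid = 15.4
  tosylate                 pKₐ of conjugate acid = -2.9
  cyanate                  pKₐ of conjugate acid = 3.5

Lower conjugate-acid pKₐ ⇒ weaker base ⇒ better leaving group.
Sorting by the given values: tosylate (-2.9), cyanate (3.5), methoxide (15.4).

tosylate > cyanate > methoxide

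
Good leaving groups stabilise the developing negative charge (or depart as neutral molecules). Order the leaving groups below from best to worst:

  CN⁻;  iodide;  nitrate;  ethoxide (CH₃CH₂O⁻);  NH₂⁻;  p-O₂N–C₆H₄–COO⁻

iodide > nitrate > p-O₂N–C₆H₄–COO⁻ > CN⁻ > ethoxide (CH₃CH₂O⁻) > NH₂⁻

A good leaving group is a weak base: the lower the pKₐ of its conjugate acid, the more readily it departs.
iodide: pKₐ(HI) ≈ -10
nitrate: pKₐ(HNO₃) ≈ -1.3
p-O₂N–C₆H₄–COO⁻: pKₐ(p-nitrobenzoic acid) ≈ 3.4
CN⁻: pKₐ(HCN) ≈ 9.2
ethoxide (CH₃CH₂O⁻): pKₐ(CH₃CH₂OH) ≈ 16
NH₂⁻: pKₐ(NH₃) ≈ 38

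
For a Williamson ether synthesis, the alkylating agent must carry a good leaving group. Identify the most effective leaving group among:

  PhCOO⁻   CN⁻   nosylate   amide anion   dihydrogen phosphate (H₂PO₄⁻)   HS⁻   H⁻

nosylate

The more stable X⁻ (or X) is on its own — i.e. the weaker a base it is — the better a leaving group it makes.
nosylate: pKₐ(p-O₂NC₆H₄SO₃H) ≈ -3.5
dihydrogen phosphate (H₂PO₄⁻): pKₐ(H₃PO₄) ≈ 2.1
PhCOO⁻: pKₐ(C₆H₅COOH) ≈ 4.2
HS⁻: pKₐ(H₂S) ≈ 7
CN⁻: pKₐ(HCN) ≈ 9.2
H⁻: pKₐ(H₂) ≈ 36
amide anion: pKₐ(NH₃) ≈ 38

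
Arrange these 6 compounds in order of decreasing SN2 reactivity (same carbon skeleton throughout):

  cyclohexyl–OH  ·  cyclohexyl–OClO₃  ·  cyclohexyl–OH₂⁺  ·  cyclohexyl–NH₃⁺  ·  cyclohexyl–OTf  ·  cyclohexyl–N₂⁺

cyclohexyl–N₂⁺ > cyclohexyl–OTf > cyclohexyl–OClO₃ > cyclohexyl–OH₂⁺ > cyclohexyl–NH₃⁺ > cyclohexyl–OH

With the same alkyl group throughout, only the leaving group differentiates the rates.
Leaving-group ability tracks the stability of the departed species; conjugate-acid pKₐ is the usual yardstick (lower pKₐ → better LG).
cyclohexyl–N₂⁺ loses N₂: no meaningful conjugate acid; N₂ departs as an exceptionally stable neutral molecule
cyclohexyl–OTf loses OTf⁻: pKₐ(CF₃SO₃H (triflic acid)) ≈ -14
cyclohexyl–OClO₃ loses ClO₄⁻: pKₐ(HClO₄) ≈ -10
cyclohexyl–OH₂⁺ loses H₂O: pKₐ(H₃O⁺) ≈ -1.7
cyclohexyl–NH₃⁺ loses NH₃: pKₐ(NH₄⁺) ≈ 9.2
cyclohexyl–OH loses OH⁻: pKₐ(H₂O) ≈ 15.7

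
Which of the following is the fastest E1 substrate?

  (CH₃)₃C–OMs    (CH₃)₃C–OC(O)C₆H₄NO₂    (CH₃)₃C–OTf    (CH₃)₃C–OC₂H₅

(CH₃)₃C–OTf

Same R in every case — rank the leaving groups.
A good leaving group is a weak base: the lower the pKₐ of its conjugate acid, the more readily it departs.
(CH₃)₃C–OTf loses OTf⁻: pKₐ(CF₃SO₃H (triflic acid)) ≈ -14
(CH₃)₃C–OMs loses OMs⁻: pKₐ(CH₃SO₃H (MsOH)) ≈ -1.9
(CH₃)₃C–OC(O)C₆H₄NO₂ loses p-O₂N–C₆H₄–COO⁻: pKₐ(p-nitrobenzoic acid) ≈ 3.4
(CH₃)₃C–OC₂H₅ loses CH₃CH₂O⁻: pKₐ(CH₃CH₂OH) ≈ 16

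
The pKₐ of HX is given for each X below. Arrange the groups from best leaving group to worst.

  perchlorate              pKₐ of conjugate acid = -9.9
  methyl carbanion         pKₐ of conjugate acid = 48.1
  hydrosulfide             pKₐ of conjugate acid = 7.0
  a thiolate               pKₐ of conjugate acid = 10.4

perchlorate > hydrosulfide > a thiolate > methyl carbanion

Lower conjugate-acid pKₐ ⇒ weaker base ⇒ better leaving group.
Sorting by the given values: perchlorate (-9.9), hydrosulfide (7.0), a thiolate (10.4), methyl carbanion (48.1).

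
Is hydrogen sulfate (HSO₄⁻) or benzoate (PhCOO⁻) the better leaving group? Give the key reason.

hydrogen sulfate (HSO₄⁻) is the better leaving group.
pKₐ(H₂SO₄) ≈ -3 versus pKₐ(C₆H₅COOH) ≈ 4.2: hydrogen sulfate (HSO₄⁻) is the much weaker base.
Conjugate base of a strong mineral acid.

hydrogen sulfate (HSO₄⁻)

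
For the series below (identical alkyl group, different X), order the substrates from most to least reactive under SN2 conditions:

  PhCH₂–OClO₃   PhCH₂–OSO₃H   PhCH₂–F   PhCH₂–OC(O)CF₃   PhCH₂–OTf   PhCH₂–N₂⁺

PhCH₂–N₂⁺ > PhCH₂–OTf > PhCH₂–OClO₃ > PhCH₂–OSO₃H > PhCH₂–OC(O)CF₃ > PhCH₂–F

With the same alkyl group throughout, only the leaving group differentiates the rates.
The more stable X⁻ (or X) is on its own — i.e. the weaker a base it is — the better a leaving group it makes.
PhCH₂–N₂⁺ loses N₂: no meaningful conjugate acid; N₂ departs as an exceptionally stable neutral molecule
PhCH₂–OTf loses OTf⁻: pKₐ(CF₃SO₃H (triflic acid)) ≈ -14
PhCH₂–OClO₃ loses ClO₄⁻: pKₐ(HClO₄) ≈ -10
PhCH₂–OSO₃H loses HSO₄⁻: pKₐ(H₂SO₄) ≈ -3
PhCH₂–OC(O)CF₃ loses CF₃COO⁻: pKₐ(CF₃COOH) ≈ 0.2
PhCH₂–F loses F⁻: pKₐ(HF) ≈ 3.2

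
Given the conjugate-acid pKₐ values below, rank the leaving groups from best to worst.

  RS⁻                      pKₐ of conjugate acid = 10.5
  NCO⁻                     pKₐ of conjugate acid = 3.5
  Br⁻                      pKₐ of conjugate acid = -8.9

Br⁻ > NCO⁻ > RS⁻

Lower conjugate-acid pKₐ ⇒ weaker base ⇒ better leaving group.
Sorting by the given values: Br⁻ (-8.9), NCO⁻ (3.5), RS⁻ (10.5).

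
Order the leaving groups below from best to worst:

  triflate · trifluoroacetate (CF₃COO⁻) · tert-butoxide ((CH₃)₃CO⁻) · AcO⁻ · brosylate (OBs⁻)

A good leaving group is a weak base: the lower the pKₐ of its conjugate acid, the more readily it departs.
triflate: pKₐ(CF₃SO₃H (triflic acid)) ≈ -14 — charge spread over three oxygens and a CF₃ group; the premier leaving group in synthesis
brosylate (OBs⁻): pKₐ(p-BrC₆H₄SO₃H) ≈ -2.8
trifluoroacetate (CF₃COO⁻): pKₐ(CF₃COOH) ≈ 0.2 — strongly electron-withdrawing CF₃ stabilises the carboxylate
AcO⁻: pKₐ(CH₃COOH) ≈ 4.8 — resonance-stabilised but still a weak base
tert-butoxide ((CH₃)₃CO⁻): pKₐ(t-BuOH) ≈ 18

triflate > brosylate (OBs⁻) > trifluoroacetate (CF₃COO⁻) > AcO⁻ > tert-butoxide ((CH₃)₃CO⁻)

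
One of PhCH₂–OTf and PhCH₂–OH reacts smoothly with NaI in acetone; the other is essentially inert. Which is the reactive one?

From PhCH₂–OH the departing group would be OH⁻ (pKₐ(H₂O) ≈ 15.7). Strong base; essentially never leaves without prior activation.
From PhCH₂–OTf the leaving group is OTf⁻ (pKₐ(CF₃SO₃H (triflic acid)) ≈ -14). Charge spread over three oxygens and a CF₃ group; the premier leaving group in synthesis.
(In practice PhCH₂–OTf is made from PhCH₂–OH by treatment with Tf₂O / 2,6-lutidine, converting the hydroxyl into a triflate.)

PhCH₂–OTf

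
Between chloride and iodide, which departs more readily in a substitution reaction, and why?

iodide

iodide is the better leaving group.
pKₐ(HI) ≈ -10 versus pKₐ(HCl) ≈ -7: iodide is the much weaker base.
Large, highly polarisable; very weak base.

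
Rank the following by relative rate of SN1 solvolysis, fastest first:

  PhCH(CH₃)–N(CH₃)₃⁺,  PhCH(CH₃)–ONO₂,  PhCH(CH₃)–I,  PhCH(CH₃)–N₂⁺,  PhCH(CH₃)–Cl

Same R in every case — rank the leaving groups.
A good leaving group is a weak base: the lower the pKₐ of its conjugate acid, the more readily it departs.
PhCH(CH₃)–N₂⁺ loses N₂: no meaningful conjugate acid; N₂ departs as an exceptionally stable neutral molecule
PhCH(CH₃)–I loses I⁻: pKₐ(HI) ≈ -10
PhCH(CH₃)–Cl loses Cl⁻: pKₐ(HCl) ≈ -7
PhCH(CH₃)–ONO₂ loses NO₃⁻: pKₐ(HNO₃) ≈ -1.3
PhCH(CH₃)–N(CH₃)₃⁺ loses NR'₃: pKₐ(R'₃NH⁺) ≈ 10.7

PhCH(CH₃)–N₂⁺ > PhCH(CH₃)–I > PhCH(CH₃)–Cl > PhCH(CH₃)–ONO₂ > PhCH(CH₃)–N(CH₃)₃⁺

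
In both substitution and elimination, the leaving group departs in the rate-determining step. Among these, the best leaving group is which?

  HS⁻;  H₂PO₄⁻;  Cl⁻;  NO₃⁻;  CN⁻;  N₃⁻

Rank by basicity of the departing species: weakest base leaves most easily.
Cl⁻: pKₐ(HCl) ≈ -7
NO₃⁻: pKₐ(HNO₃) ≈ -1.3
H₂PO₄⁻: pKₐ(H₃PO₄) ≈ 2.1
N₃⁻: pKₐ(HN₃) ≈ 4.7
HS⁻: pKₐ(H₂S) ≈ 7
CN⁻: pKₐ(HCN) ≈ 9.2

Cl⁻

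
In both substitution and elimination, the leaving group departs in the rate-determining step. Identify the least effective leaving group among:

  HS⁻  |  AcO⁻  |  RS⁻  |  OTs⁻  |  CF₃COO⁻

Rank by basicity of the departing species: weakest base leaves most easily.
OTs⁻: pKₐ(p-CH₃C₆H₄SO₃H (TsOH)) ≈ -2.8
CF₃COO⁻: pKₐ(CF₃COOH) ≈ 0.2
AcO⁻: pKₐ(CH₃COOH) ≈ 4.8
HS⁻: pKₐ(H₂S) ≈ 7
RS⁻: pKₐ(RSH (a thiol)) ≈ 10.5

RS⁻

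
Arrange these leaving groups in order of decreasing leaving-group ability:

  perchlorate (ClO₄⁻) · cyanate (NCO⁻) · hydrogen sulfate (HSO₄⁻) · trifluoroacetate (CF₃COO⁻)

perchlorate (ClO₄⁻): pKₐ(HClO₄) ≈ -10
hydrogen sulfate (HSO₄⁻): pKₐ(H₂SO₄) ≈ -3
trifluoroacetate (CF₃COO⁻): pKₐ(CF₃COOH) ≈ 0.2
cyanate (NCO⁻): pKₐ(HOCN) ≈ 3.5

perchlorate (ClO₄⁻) > hydrogen sulfate (HSO₄⁻) > trifluoroacetate (CF₃COO⁻) > cyanate (NCO⁻)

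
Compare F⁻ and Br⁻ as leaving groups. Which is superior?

Br⁻

Br⁻ is the better leaving group.
pKₐ(HBr) ≈ -9 versus pKₐ(HF) ≈ 3.2: Br⁻ is the much weaker base.
Weak base; good leaving group.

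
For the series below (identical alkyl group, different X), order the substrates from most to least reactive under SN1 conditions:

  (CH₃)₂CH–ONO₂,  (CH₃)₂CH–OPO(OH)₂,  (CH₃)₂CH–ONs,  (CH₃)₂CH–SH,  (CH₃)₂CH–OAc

With the same alkyl group throughout, only the leaving group differentiates the rates.
A good leaving group is a weak base: the lower the pKₐ of its conjugate acid, the more readily it departs.
(CH₃)₂CH–ONs loses ONs⁻: pKₐ(p-O₂NC₆H₄SO₃H) ≈ -3.5
(CH₃)₂CH–ONO₂ loses NO₃⁻: pKₐ(HNO₃) ≈ -1.3
(CH₃)₂CH–OPO(OH)₂ loses H₂PO₄⁻: pKₐ(H₃PO₄) ≈ 2.1
(CH₃)₂CH–OAc loses AcO⁻: pKₐ(CH₃COOH) ≈ 4.8
(CH₃)₂CH–SH loses HS⁻: pKₐ(H₂S) ≈ 7

(CH₃)₂CH–ONs > (CH₃)₂CH–ONO₂ > (CH₃)₂CH–OPO(OH)₂ > (CH₃)₂CH–OAc > (CH₃)₂CH–SH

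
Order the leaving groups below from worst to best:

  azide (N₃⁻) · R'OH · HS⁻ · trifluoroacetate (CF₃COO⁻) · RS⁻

Rank by basicity of the departing species: weakest base leaves most easily.
R'OH: pKₐ(R'OH₂⁺) ≈ -2.4 — neutral; leaves from a protonated ether (an oxonium ion, R–O(H)R'⁺)
trifluoroacetate (CF₃COO⁻): pKₐ(CF₃COOH) ≈ 0.2 — strongly electron-withdrawing CF₃ stabilises the carboxylate
azide (N₃⁻): pKₐ(HN₃) ≈ 4.7 — linear, resonance-stabilised
HS⁻: pKₐ(H₂S) ≈ 7 — larger and more polarisable than the oxygen analogue
RS⁻: pKₐ(RSH (a thiol)) ≈ 10.5 — moderately basic; rarely leaves without activation
The question asks for worst first, so the sequence is read in increasing leaving-group ability.

RS⁻ < HS⁻ < azide (N₃⁻) < trifluoroacetate (CF₃COO⁻) < R'OH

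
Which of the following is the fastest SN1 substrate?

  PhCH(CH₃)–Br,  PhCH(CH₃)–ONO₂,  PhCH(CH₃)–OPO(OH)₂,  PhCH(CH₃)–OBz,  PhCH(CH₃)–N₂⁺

PhCH(CH₃)–N₂⁺

With the same alkyl group throughout, only the leaving group differentiates the rates.
A good leaving group is a weak base: the lower the pKₐ of its conjugate acid, the more readily it departs.
PhCH(CH₃)–N₂⁺ loses N₂: no meaningful conjugate acid; N₂ departs as an exceptionally stable neutral molecule
PhCH(CH₃)–Br loses Br⁻: pKₐ(HBr) ≈ -9
PhCH(CH₃)–ONO₂ loses NO₃⁻: pKₐ(HNO₃) ≈ -1.3
PhCH(CH₃)–OPO(OH)₂ loses H₂PO₄⁻: pKₐ(H₃PO₄) ≈ 2.1
PhCH(CH₃)–OBz loses PhCOO⁻: pKₐ(C₆H₅COOH) ≈ 4.2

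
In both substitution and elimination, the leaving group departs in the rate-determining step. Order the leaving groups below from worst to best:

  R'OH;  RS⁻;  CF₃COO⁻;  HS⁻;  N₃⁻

RS⁻ < HS⁻ < N₃⁻ < CF₃COO⁻ < R'OH

R'OH: pKₐ(R'OH₂⁺) ≈ -2.4
CF₃COO⁻: pKₐ(CF₃COOH) ≈ 0.2
N₃⁻: pKₐ(HN₃) ≈ 4.7
HS⁻: pKₐ(H₂S) ≈ 7
RS⁻: pKₐ(RSH (a thiol)) ≈ 10.5
The question asks for worst first, so the sequence is read in increasing leaving-group ability.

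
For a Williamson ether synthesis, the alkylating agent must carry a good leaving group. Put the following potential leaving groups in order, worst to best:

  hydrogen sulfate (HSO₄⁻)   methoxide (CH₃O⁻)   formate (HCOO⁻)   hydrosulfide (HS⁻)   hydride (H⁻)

Rank by basicity of the departing species: weakest base leaves most easily.
hydrogen sulfate (HSO₄⁻): pKₐ(H₂SO₄) ≈ -3
formate (HCOO⁻): pKₐ(HCOOH) ≈ 3.8
hydrosulfide (HS⁻): pKₐ(H₂S) ≈ 7
methoxide (CH₃O⁻): pKₐ(CH₃OH) ≈ 15.5
hydride (H⁻): pKₐ(H₂) ≈ 36
The question asks for worst first, so the sequence is read in increasing leaving-group ability.

hydride (H⁻) < methoxide (CH₃O⁻) < hydrosulfide (HS⁻) < formate (HCOO⁻) < hydrogen sulfate (HSO₄⁻)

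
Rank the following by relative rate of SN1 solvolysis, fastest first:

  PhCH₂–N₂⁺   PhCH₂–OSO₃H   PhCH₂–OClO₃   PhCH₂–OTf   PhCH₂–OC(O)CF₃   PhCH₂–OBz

PhCH₂–N₂⁺ > PhCH₂–OTf > PhCH₂–OClO₃ > PhCH₂–OSO₃H > PhCH₂–OC(O)CF₃ > PhCH₂–OBz

Same R in every case — rank the leaving groups.
Rank by basicity of the departing species: weakest base leaves most easily.
PhCH₂–N₂⁺ loses N₂: no meaningful conjugate acid; N₂ departs as an exceptionally stable neutral molecule
PhCH₂–OTf loses OTf⁻: pKₐ(CF₃SO₃H (triflic acid)) ≈ -14
PhCH₂–OClO₃ loses ClO₄⁻: pKₐ(HClO₄) ≈ -10
PhCH₂–OSO₃H loses HSO₄⁻: pKₐ(H₂SO₄) ≈ -3
PhCH₂–OC(O)CF₃ loses CF₃COO⁻: pKₐ(CF₃COOH) ≈ 0.2
PhCH₂–OBz loses PhCOO⁻: pKₐ(C₆H₅COOH) ≈ 4.2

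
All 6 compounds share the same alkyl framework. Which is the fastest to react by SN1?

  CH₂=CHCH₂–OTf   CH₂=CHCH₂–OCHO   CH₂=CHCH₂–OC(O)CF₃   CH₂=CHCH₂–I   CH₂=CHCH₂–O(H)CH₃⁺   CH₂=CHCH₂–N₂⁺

Identical carbon frameworks mean the comparison reduces to leaving-group quality.
The more stable X⁻ (or X) is on its own — i.e. the weaker a base it is — the better a leaving group it makes.
CH₂=CHCH₂–N₂⁺ loses N₂: no meaningful conjugate acid; N₂ departs as an exceptionally stable neutral molecule
CH₂=CHCH₂–OTf loses OTf⁻: pKₐ(CF₃SO₃H (triflic acid)) ≈ -14
CH₂=CHCH₂–I loses I⁻: pKₐ(HI) ≈ -10
CH₂=CHCH₂–O(H)CH₃⁺ loses R'OH: pKₐ(R'OH₂⁺) ≈ -2.4
CH₂=CHCH₂–OC(O)CF₃ loses CF₃COO⁻: pKₐ(CF₃COOH) ≈ 0.2
CH₂=CHCH₂–OCHO loses HCOO⁻: pKₐ(HCOOH) ≈ 3.8

CH₂=CHCH₂–N₂⁺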